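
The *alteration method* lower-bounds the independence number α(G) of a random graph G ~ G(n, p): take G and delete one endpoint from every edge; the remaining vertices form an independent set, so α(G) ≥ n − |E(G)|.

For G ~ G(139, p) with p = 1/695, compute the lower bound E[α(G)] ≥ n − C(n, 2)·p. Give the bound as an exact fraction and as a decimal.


E[|E(G)|] = C(139, 2)·p = 9591 · (1/695) = 69/5.
E[α(G)] ≥ n − E[|E(G)|] = 139 − 69/5 = 626/5.
Numerically: ≈ 125.200.
(This is only a lower bound; the true E[α(G)] may be larger.)

E[α(G)] ≥ 626/5 ≈ 125.200.


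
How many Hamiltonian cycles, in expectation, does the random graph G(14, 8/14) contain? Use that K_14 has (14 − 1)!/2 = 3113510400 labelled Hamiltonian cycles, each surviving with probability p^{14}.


K_14 has (14 − 1)!/2 = 3113510400 labelled Hamiltonian cycles.
For each such Hamiltonian cycle H, let X_H = 1 if all 14 edges of H are present in G. Then P[X_H = 1] = p^{14} = (4/7)^{14} = 268435456/678223072849.
Summing the indicators: E[X] = Σ_H E[X_H] = 3113510400 · p^{14} = 3113510400 · 268435456/678223072849 = 119396654854963200/96889010407.
Numerically: E[X] ≈ 1.2323e+06.

E[X] = 3113510400 · (4/7)^{14} = 119396654854963200/96889010407 ≈ 1.2323e+06.


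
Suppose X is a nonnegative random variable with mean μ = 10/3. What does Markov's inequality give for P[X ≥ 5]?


μ = E[X] = 10/3, a = 5.
Markov: P[X ≥ 5] ≤ μ/a = (10/3)/5 = 2/3.
Numerically: ≈ 0.667.
(Since a = 5 > μ = 3.333, the bound 2/3 is < 1 and informative.)

P[X ≥ 5] ≤ 2/3 ≈ 0.667.


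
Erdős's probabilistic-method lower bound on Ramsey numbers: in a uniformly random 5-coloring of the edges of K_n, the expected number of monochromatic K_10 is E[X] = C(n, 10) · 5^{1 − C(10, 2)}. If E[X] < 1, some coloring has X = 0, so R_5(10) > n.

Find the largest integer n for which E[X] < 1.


We need C(n, 10) · 5^{1 − 45} < 1, i.e. C(n, 10) < 5^{45 − 1} = 5684341886080801486968994140625.
Check values of n near the boundary:
  n = 5386: C(5386, 10) = 5613966214234562222231428510561; 5613966214234562222231428510561 < 5684341886080801486968994140625? YES
  n = 5387: C(5387, 10) = 5624406917627224603154306376491; 5624406917627224603154306376491 < 5684341886080801486968994140625? YES
  n = 5388: C(5388, 10) = 5634865093375880654852250419586; 5634865093375880654852250419586 < 5684341886080801486968994140625? YES
  n = 5389: C(5389, 10) = 5645340767466558997768874792926; 5645340767466558997768874792926 < 5684341886080801486968994140625? YES
  n = 5390: C(5390, 10) = 5655833965919099070255434039753; 5655833965919099070255434039753 < 5684341886080801486968994140625? YES
  n = 5391: C(5391, 10) = 5666344714787188828795213697883; 5666344714787188828795213697883 < 5684341886080801486968994140625? YES
  n = 5392: C(5392, 10) = 5676873040158402483252283957448; 5676873040158402483252283957448 < 5684341886080801486968994140625? YES
  n = 5393: C(5393, 10) = 5687418968154238267170642278008; 5687418968154238267170642278008 < 5684341886080801486968994140625? NO
  n = 5394: C(5394, 10) = 5697982524930156243149785372878; 5697982524930156243149785372878 < 5684341886080801486968994140625? NO
The largest n with C(n, 10) < 5684341886080801486968994140625 is n = 5392 (where E[X] = 5676873040158402483252283957448/5684341886080801486968994140625 ≈ 0.999). Hence R_5(10) > 5392, i.e. R_5(10) ≥ 5393.

Largest n = 5392; hence R_5(10) > 5392.


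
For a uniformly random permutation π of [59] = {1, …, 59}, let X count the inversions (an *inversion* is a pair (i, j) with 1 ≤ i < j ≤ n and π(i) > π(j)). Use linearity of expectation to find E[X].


Write X = Σ X_I over the C(59, 2) = 1711 pairs i < j, with X_I the indicator of one inversion.
There are 1711 indicators.
For each fixed pair i < j, the values π(i) and π(j) are two distinct elements of {1, …, 59} in uniformly random order; by symmetry P[π(i) > π(j)] = 1/2.
By linearity: E[X] = 1711 · (1/2) = C(59, 2) · (1/2) = 1711/2 = 1711/2 ≈ 855.50000.

E[X] = 1711/2 = 855.50000.


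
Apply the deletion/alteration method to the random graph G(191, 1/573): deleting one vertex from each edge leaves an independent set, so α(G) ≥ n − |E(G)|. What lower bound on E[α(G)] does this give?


E[|E(G)|] = C(191, 2)·p = 18145 · (1/573) = 95/3.
E[α(G)] ≥ n − E[|E(G)|] = 191 − 95/3 = 478/3.
Numerically: ≈ 159.3333.
(This is only a lower bound; the true E[α(G)] may be larger.)

E[α(G)] ≥ 478/3 ≈ 159.3333.


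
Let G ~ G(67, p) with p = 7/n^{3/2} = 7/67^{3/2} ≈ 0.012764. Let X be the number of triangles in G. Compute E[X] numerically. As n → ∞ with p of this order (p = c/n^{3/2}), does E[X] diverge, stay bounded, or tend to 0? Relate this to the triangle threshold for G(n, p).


Number of potential triangles: C(67, 3) = 47905.
Each occurs with probability p³ ≈ (0.012764)³ ≈ 2.07949322e-06.
By linearity: E[X] = C(67, 3)·p³ ≈ 47905 · 2.07949322e-06 ≈ 0.099618.
Since α = 3/2 > 1, p = c/n^{3/2} = o(1/n) is below the triangle threshold p ~ 1/n. Asymptotically E[X] ~ (c³/6)·n^{3(1−α)} = (7³/6)·n^{-1.5} → 0, so by Markov's inequality G has no triangles w.h.p.

E[X] ≈ 0.099618; in regime p = Θ(1/n^{3/2}) E[X] tends to 0 (below the triangle threshold p ~ 1/n).


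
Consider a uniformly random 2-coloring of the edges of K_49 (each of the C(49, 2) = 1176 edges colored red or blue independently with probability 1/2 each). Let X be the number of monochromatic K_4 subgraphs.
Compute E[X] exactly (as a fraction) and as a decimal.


Let X = Σ_S X_S over the C(49, 4) = 211876 subsets S of size 4, where X_S = 1 if the K_4 on S is monochromatic.
For a fixed S, the K_4 on S has C(4, 2) = 6 edges. P[all 6 edges red] = (1/2)^6, and likewise for blue, so P[monochromatic] = 2·(1/2)^6 = 2^{1 − 6} = 1/32.
By linearity of expectation: E[X] = C(49, 4) · 2^{1 − 6} = 211876 · 1/32 = 52969/8.
Numerically: E[X] ≈ 6621.125000.

E[X] = C(49,4)·2^(1−C(4,2)) = 52969/8 ≈ 6621.125000.


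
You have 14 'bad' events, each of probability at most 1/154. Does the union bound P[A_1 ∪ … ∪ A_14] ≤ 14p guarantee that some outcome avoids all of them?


Union bound: P[∪_{i=1}^{14} A_i] ≤ Σ_i P[A_i] ≤ 14·p = 14·(1/154) = 1/11.
Numerically: 1/11 ≈ 0.091.
Is 1/11 < 1? YES.
Since P[∪ A_i] ≤ 1/11 < 1, the complement has P[∩ A_i^c] ≥ 1 − 1/11 = 10/11 > 0, so some outcome avoids every A_i.

14·p = 1/11 ≈ 0.091; existence CERTIFIED by the union bound.


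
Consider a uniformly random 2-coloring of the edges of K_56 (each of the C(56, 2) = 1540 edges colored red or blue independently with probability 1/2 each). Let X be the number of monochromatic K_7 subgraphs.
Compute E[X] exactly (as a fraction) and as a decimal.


Let X = Σ_S X_S over the C(56, 7) = 231917400 subsets S of size 7, where X_S = 1 if the K_7 on S is monochromatic.
For a fixed S, the K_7 on S has C(7, 2) = 21 edges. P[all 21 edges red] = (1/2)^21, and likewise for blue, so P[monochromatic] = 2·(1/2)^21 = 2^{1 − 21} = 1/1048576.
By linearity: E[X] = C(56, 7) · 2^{1 − 21} = 231917400 · 1/1048576 = 28989675/131072.
Numerically: E[X] ≈ 221.173668.

E[X] = C(56,7)·2^(1−C(7,2)) = 28989675/131072 ≈ 221.173668.


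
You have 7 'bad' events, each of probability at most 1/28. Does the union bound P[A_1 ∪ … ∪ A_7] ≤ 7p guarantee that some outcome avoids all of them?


Union bound: P[∪_{i=1}^{7} A_i] ≤ Σ_i P[A_i] ≤ 7·p = 7·(1/28) = 1/4.
Numerically: 1/4 ≈ 0.250.
Is 1/4 < 1? YES.
Since P[∪ A_i] ≤ 1/4 < 1, the complement has P[∩ A_i^c] ≥ 1 − 1/4 = 3/4 > 0, so some outcome avoids every A_i.

7·p = 1/4 ≈ 0.250; existence CERTIFIED by the union bound.


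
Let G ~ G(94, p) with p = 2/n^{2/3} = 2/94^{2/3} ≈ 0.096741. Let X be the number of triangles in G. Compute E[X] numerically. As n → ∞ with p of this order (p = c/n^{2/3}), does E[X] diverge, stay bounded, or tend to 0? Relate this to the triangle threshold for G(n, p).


Number of potential triangles: C(94, 3) = 134044.
Each occurs with probability p³ ≈ (0.096741)³ ≈ 9.0538705e-04.
By linearity: E[X] = C(94, 3)·p³ ≈ 134044 · 9.0538705e-04 ≈ 121.36170.
Since α = 2/3 < 1, p = c/n^{2/3} ≫ 1/n is above the triangle threshold p ~ 1/n. Asymptotically E[X] ~ (c³/6)·n^{3(1−α)} = (2³/6)·n^{1} → ∞; triangles are abundant w.h.p.

E[X] ≈ 121.36170; in regime p = Θ(1/n^{2/3}) E[X] diverges (above the triangle threshold p ~ 1/n).


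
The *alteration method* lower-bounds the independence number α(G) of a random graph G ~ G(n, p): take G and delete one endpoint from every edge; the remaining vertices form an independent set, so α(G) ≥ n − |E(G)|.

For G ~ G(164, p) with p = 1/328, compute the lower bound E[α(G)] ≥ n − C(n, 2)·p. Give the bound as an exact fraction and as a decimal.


E[|E(G)|] = C(164, 2)·p = 13366 · (1/328) = 163/4.
E[α(G)] ≥ n − E[|E(G)|] = 164 − 163/4 = 493/4.
Numerically: ≈ 123.250000.
(This is only a lower bound; the true E[α(G)] may be larger.)

E[α(G)] ≥ 493/4 ≈ 123.250000.


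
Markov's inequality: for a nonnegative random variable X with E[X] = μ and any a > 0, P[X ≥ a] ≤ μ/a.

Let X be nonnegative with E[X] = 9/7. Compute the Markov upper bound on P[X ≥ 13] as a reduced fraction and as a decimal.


μ = E[X] = 9/7, a = 13.
Markov: P[X ≥ 13] ≤ μ/a = (9/7)/13 = 9/91.
Numerically: ≈ 0.0989.
(Since a = 13 > μ = 1.2857, the bound 9/91 is < 1 and informative.)

P[X ≥ 13] ≤ 9/91 ≈ 0.0989.


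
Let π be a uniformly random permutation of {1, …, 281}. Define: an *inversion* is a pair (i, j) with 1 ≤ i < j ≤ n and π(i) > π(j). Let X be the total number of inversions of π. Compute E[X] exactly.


Write X = Σ X_I over the C(281, 2) = 39340 pairs i < j, with X_I the indicator of one inversion.
There are 39340 indicators.
For each fixed pair i < j, the values π(i) and π(j) are two distinct elements of {1, …, 281} in uniformly random order; by symmetry P[π(i) > π(j)] = 1/2.
By linearity: E[X] = 39340 · (1/2) = C(281, 2) · (1/2) = 39340/2 = 19670 ≈ 19670.000000.

E[X] = 19670 = 19670.000000.


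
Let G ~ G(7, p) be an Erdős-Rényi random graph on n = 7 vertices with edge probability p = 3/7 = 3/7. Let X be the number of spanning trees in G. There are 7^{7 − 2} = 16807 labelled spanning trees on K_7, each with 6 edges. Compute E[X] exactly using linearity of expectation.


K_7 has 7^{7 − 2} = 16807 labelled spanning trees.
For each such spanning tree H, let X_H = 1 if all 6 edges of H are present in G. Then P[X_H = 1] = p^{6} = (3/7)^{6} = 729/117649.
By linearity: E[X] = Σ_H E[X_H] = 16807 · p^{6} = 16807 · 729/117649 = 729/7.
Numerically: E[X] ≈ 104.1.

E[X] = 16807 · (3/7)^{6} = 729/7 ≈ 104.1.


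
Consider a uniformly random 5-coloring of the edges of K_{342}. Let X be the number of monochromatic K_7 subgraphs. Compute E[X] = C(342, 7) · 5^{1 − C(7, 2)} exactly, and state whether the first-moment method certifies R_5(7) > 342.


E[X] = C(342, 7) · 5^{1 − 21} = 102073837467888 · 5^{−20} = 102073837467888/95367431640625.
As a reduced fraction: E[X] = 102073837467888/95367431640625 ≈ 1.0703.
Is E[X] < 1? NO.
Since E[X] ≥ 1, the first-moment bound is inconclusive at n = 342; it does NOT by itself certify R_5(7) > 342.

E[X] = 102073837467888/95367431640625 ≈ 1.0703; E[X] ≥ 1; first-moment method inconclusive here.


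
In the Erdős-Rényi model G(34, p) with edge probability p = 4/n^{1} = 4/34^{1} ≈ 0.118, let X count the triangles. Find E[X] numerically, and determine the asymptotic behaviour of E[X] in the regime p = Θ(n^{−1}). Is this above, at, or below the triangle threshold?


Number of potential triangles: C(34, 3) = 5984.
Each occurs with probability p³ ≈ (0.118)³ ≈ 1.62833e-03.
By linearity: E[X] = C(34, 3)·p³ ≈ 5984 · 1.62833e-03 ≈ 9.744.
Here α = 1, so p = 4/n is exactly at the triangle threshold p ~ 1/n. Asymptotically E[X] → c³/6 = 4³/6 = 32/3 ≈ 10.667, a bounded constant. In this regime the triangle count is asymptotically Poisson(c³/6).

E[X] ≈ 9.744; in regime p = Θ(1/n^{1}) E[X] stays bounded (at the triangle threshold p ~ 1/n).


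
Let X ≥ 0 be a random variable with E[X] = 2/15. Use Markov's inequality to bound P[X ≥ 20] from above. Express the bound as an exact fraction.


μ = E[X] = 2/15, a = 20.
Markov: P[X ≥ 20] ≤ μ/a = (2/15)/20 = 1/150.
Numerically: ≈ 0.007.
(Since a = 20 > μ = 0.133, the bound 1/150 is < 1 and informative.)

P[X ≥ 20] ≤ 1/150 ≈ 0.007.


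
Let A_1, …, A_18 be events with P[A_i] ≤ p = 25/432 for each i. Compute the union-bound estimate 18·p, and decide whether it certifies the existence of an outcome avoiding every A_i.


Union bound: P[∪_{i=1}^{18} A_i] ≤ Σ_i P[A_i] ≤ 18·p = 18·(25/432) = 25/24.
Numerically: 25/24 ≈ 1.042.
Is 25/24 < 1? NO.
Since the bound 25/24 is ≥ 1, the union bound is uninformative here; it does NOT by itself certify existence.

18·p = 25/24 ≈ 1.042; existence NOT certified by the union bound.


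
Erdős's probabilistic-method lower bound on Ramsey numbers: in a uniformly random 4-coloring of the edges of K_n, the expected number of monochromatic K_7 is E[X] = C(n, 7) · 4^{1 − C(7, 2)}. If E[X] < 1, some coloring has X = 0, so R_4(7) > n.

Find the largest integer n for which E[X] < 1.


We need C(n, 7) · 4^{1 − 21} < 1, i.e. C(n, 7) < 4^{21 − 1} = 1099511627776.
Check values of n near the boundary:
  n = 178: C(178, 7) = 996867063280; 996867063280 < 1099511627776? YES
  n = 179: C(179, 7) = 1037437234460; 1037437234460 < 1099511627776? YES
  n = 180: C(180, 7) = 1079414463600; 1079414463600 < 1099511627776? YES
  n = 181: C(181, 7) = 1122839183400; 1122839183400 < 1099511627776? NO
The largest n with C(n, 7) < 1099511627776 is n = 180 (where E[X] = 67463403975/68719476736 ≈ 0.981722). Hence R_4(7) > 180, i.e. R_4(7) ≥ 181.

Largest n = 180; hence R_4(7) > 180.


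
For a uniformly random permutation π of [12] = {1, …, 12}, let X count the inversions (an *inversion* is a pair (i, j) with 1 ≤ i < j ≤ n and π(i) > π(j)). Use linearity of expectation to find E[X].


Write X = Σ X_I over the C(12, 2) = 66 pairs i < j, with X_I the indicator of one inversion.
There are 66 indicators.
For each fixed pair i < j, the values π(i) and π(j) are two distinct elements of {1, …, 12} in uniformly random order; by symmetry P[π(i) > π(j)] = 1/2.
By linearity: E[X] = 66 · (1/2) = C(12, 2) · (1/2) = 66/2 = 33 ≈ 33.000000.

E[X] = 33 = 33.000000.


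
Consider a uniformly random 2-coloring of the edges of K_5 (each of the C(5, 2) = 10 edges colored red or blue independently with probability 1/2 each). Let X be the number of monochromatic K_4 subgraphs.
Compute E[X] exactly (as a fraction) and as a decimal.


Let X = Σ_S X_S over the C(5, 4) = 5 subsets S of size 4, where X_S = 1 if the K_4 on S is monochromatic.
For a fixed S, the K_4 on S has C(4, 2) = 6 edges. P[all 6 edges red] = (1/2)^6, and likewise for blue, so P[monochromatic] = 2·(1/2)^6 = 2^{1 − 6} = 1/32.
By linearity of expectation: E[X] = C(5, 4) · 2^{1 − 6} = 5 · 1/32 = 5/32.
Numerically: E[X] ≈ 0.156.

E[X] = C(5,4)·2^(1−C(4,2)) = 5/32 ≈ 0.156.


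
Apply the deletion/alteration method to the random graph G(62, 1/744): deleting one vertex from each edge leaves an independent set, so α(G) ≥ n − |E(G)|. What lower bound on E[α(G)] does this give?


E[|E(G)|] = C(62, 2)·p = 1891 · (1/744) = 61/24.
E[α(G)] ≥ n − E[|E(G)|] = 62 − 61/24 = 1427/24.
Numerically: ≈ 59.4583.
(This is only a lower bound; the true E[α(G)] may be larger.)

E[α(G)] ≥ 1427/24 ≈ 59.4583.


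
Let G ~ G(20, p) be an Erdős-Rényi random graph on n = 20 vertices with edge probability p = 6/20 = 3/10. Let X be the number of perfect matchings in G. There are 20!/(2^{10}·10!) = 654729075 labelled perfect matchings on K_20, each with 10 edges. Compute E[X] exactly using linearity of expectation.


K_20 has 20!/(2^{10}·10!) = 654729075 labelled perfect matchings.
For each such perfect matching H, let X_H = 1 if all 10 edges of H are present in G. Then P[X_H = 1] = p^{10} = (3/10)^{10} = 59049/10000000000.
Summing the indicators: E[X] = Σ_H E[X_H] = 654729075 · p^{10} = 654729075 · 59049/10000000000 = 1546443885987/400000000.
Numerically: E[X] ≈ 3866.1.

E[X] = 654729075 · (3/10)^{10} = 1546443885987/400000000 ≈ 3866.1.


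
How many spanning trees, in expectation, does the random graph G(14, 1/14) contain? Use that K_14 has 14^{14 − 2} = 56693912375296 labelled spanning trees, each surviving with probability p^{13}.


K_14 has 14^{14 − 2} = 56693912375296 labelled spanning trees.
For each such spanning tree H, let X_H = 1 if all 13 edges of H are present in G. Then P[X_H = 1] = p^{13} = (1/14)^{13} = 1/793714773254144.
By linearity of expectation: E[X] = Σ_H E[X_H] = 56693912375296 · p^{13} = 56693912375296 · 1/793714773254144 = 1/14.
Numerically: E[X] ≈ 0.071429.

E[X] = 56693912375296 · (1/14)^{13} = 1/14 ≈ 0.071429.


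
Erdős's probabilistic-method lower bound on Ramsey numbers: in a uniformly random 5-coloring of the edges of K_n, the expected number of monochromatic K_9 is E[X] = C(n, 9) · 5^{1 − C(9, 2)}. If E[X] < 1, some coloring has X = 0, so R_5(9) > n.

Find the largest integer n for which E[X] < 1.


We need C(n, 9) · 5^{1 − 36} < 1, i.e. C(n, 9) < 5^{36 − 1} = 2910383045673370361328125.
Check values of n near the boundary:
  n = 2165: C(2165, 9) = 2832220612024886803272630; 2832220612024886803272630 < 2910383045673370361328125? YES
  n = 2166: C(2166, 9) = 2844037944203015677277940; 2844037944203015677277940 < 2910383045673370361328125? YES
  n = 2167: C(2167, 9) = 2855899084841489792706810; 2855899084841489792706810 < 2910383045673370361328125? YES
  n = 2168: C(2168, 9) = 2867804175977929537095120; 2867804175977929537095120 < 2910383045673370361328125? YES
  n = 2169: C(2169, 9) = 2879753360044504243499683; 2879753360044504243499683 < 2910383045673370361328125? YES
  n = 2170: C(2170, 9) = 2891746779868845075610510; 2891746779868845075610510 < 2910383045673370361328125? YES
  n = 2171: C(2171, 9) = 2903784578674959601827205; 2903784578674959601827205 < 2910383045673370361328125? YES
  n = 2172: C(2172, 9) = 2915866900084148060642020; 2915866900084148060642020 < 2910383045673370361328125? NO
The largest n with C(n, 9) < 2910383045673370361328125 is n = 2171 (where E[X] = 580756915734991920365441/582076609134674072265625 ≈ 0.998). Hence R_5(9) > 2171, i.e. R_5(9) ≥ 2172.

Largest n = 2171; hence R_5(9) > 2171.


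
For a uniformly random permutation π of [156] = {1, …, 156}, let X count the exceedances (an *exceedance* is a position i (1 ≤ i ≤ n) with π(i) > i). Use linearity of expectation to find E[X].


Write X = Σ_{i=1}^{156} X_i, where X_i = 1_{π(i) > i}.
For each fixed i, π(i) is uniform over {1, …, 156} (marginal of a uniform permutation), so P[π(i) > i] = (n − i)/n. Summing: Σ_{i=1}^{156} (n − i)/n = (0 + 1 + … + 155)/156 = 156(156 − 1)/(2·156) = (156 − 1)/2.
Hence E[X] = Σ_{i=1}^{156} (156 − i)/156 = 155/2 ≈ 77.500000.

E[X] = 155/2 = 77.500000.


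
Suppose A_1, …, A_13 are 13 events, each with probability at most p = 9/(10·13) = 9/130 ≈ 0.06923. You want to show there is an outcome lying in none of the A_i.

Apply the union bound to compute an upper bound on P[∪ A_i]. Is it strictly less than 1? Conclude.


Union bound: P[∪_{i=1}^{13} A_i] ≤ Σ_i P[A_i] ≤ 13·p = 13·(9/130) = 9/10.
Numerically: 9/10 ≈ 0.90000.
Is 9/10 < 1? YES.
Since P[∪ A_i] ≤ 9/10 < 1, the complement has P[∩ A_i^c] ≥ 1 − 9/10 = 1/10 > 0, so some outcome avoids every A_i.

13·p = 9/10 ≈ 0.90000; existence CERTIFIED by the union bound.


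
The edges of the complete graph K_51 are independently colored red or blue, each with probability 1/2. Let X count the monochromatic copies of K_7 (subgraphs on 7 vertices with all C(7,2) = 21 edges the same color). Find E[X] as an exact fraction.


Let X = Σ_S X_S over the C(51, 7) = 115775100 subsets S of size 7, where X_S = 1 if the K_7 on S is monochromatic.
For a fixed S, the K_7 on S has C(7, 2) = 21 edges. P[all 21 edges red] = (1/2)^21, and likewise for blue, so P[monochromatic] = 2·(1/2)^21 = 2^{1 − 21} = 1/1048576.
By linearity of expectation: E[X] = C(51, 7) · 2^{1 − 21} = 115775100 · 1/1048576 = 28943775/262144.
Numerically: E[X] ≈ 110.411739.

E[X] = C(51,7)·2^(1−C(7,2)) = 28943775/262144 ≈ 110.411739.


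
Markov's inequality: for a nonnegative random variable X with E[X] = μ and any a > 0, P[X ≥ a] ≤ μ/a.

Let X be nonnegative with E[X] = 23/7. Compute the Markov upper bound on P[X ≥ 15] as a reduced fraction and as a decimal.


μ = E[X] = 23/7, a = 15.
Markov: P[X ≥ 15] ≤ μ/a = (23/7)/15 = 23/105.
Numerically: ≈ 0.219.
(Since a = 15 > μ = 3.286, the bound 23/105 is < 1 and informative.)

P[X ≥ 15] ≤ 23/105 ≈ 0.219.


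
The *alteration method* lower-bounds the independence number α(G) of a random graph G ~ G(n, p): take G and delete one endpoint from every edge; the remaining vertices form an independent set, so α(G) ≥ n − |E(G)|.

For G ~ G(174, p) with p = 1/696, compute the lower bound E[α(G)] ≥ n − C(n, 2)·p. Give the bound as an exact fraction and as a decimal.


E[|E(G)|] = C(174, 2)·p = 15051 · (1/696) = 173/8.
E[α(G)] ≥ n − E[|E(G)|] = 174 − 173/8 = 1219/8.
Numerically: ≈ 152.3750.
(This is only a lower bound; the true E[α(G)] may be larger.)

E[α(G)] ≥ 1219/8 ≈ 152.3750.


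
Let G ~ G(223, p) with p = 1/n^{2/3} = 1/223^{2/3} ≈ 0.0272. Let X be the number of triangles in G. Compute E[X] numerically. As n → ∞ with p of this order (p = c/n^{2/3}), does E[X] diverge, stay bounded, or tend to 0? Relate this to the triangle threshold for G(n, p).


Number of potential triangles: C(223, 3) = 1823471.
Each occurs with probability p³ ≈ (0.0272)³ ≈ 2.01090e-05.
By linearity: E[X] = C(223, 3)·p³ ≈ 1823471 · 2.01090e-05 ≈ 36.668.
Since α = 2/3 < 1, p = c/n^{2/3} ≫ 1/n is above the triangle threshold p ~ 1/n. Asymptotically E[X] ~ (c³/6)·n^{3(1−α)} = (1³/6)·n^{1} → ∞; triangles are abundant w.h.p.

E[X] ≈ 36.668; in regime p = Θ(1/n^{2/3}) E[X] diverges (above the triangle threshold p ~ 1/n).


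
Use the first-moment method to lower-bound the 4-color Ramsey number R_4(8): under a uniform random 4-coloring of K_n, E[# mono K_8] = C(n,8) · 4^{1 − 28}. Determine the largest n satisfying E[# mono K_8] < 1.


We need C(n, 8) · 4^{1 − 28} < 1, i.e. C(n, 8) < 4^{28 − 1} = 18014398509481984.
Check values of n near the boundary:
  n = 407: C(407, 8) = 17424959239309050; 17424959239309050 < 18014398509481984? YES
  n = 408: C(408, 8) = 17773458424095231; 17773458424095231 < 18014398509481984? YES
  n = 409: C(409, 8) = 18128041135797879; 18128041135797879 < 18014398509481984? NO
  n = 410: C(410, 8) = 18488798173326195; 18488798173326195 < 18014398509481984? NO
The largest n with C(n, 8) < 18014398509481984 is n = 408 (where E[X] = 17773458424095231/18014398509481984 ≈ 0.98663). Hence R_4(8) > 408, i.e. R_4(8) ≥ 409.

Largest n = 408; hence R_4(8) > 408.


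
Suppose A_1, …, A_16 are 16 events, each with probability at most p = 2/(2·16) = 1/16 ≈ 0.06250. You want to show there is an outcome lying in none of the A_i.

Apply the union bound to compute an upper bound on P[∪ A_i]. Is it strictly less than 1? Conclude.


Union bound: P[∪_{i=1}^{16} A_i] ≤ Σ_i P[A_i] ≤ 16·p = 16·(1/16) = 1.
Numerically: 1 ≈ 1.00000.
Is 1 < 1? NO.
Since the bound 1 is ≥ 1, the union bound is uninformative here; it does NOT by itself certify existence.

16·p = 1 ≈ 1.00000; existence NOT certified by the union bound.


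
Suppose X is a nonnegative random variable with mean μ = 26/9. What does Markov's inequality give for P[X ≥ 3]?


μ = E[X] = 26/9, a = 3.
Markov: P[X ≥ 3] ≤ μ/a = (26/9)/3 = 26/27.
Numerically: ≈ 0.96296.
(Since a = 3 > μ = 2.88889, the bound 26/27 is < 1 and informative.)

P[X ≥ 3] ≤ 26/27 ≈ 0.96296.


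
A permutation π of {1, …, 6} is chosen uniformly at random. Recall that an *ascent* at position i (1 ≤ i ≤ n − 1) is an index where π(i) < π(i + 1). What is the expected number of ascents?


Write X = Σ X_I over i = 1, …, 5, with X_I the indicator of one ascent.
There are 5 indicators.
For each fixed i, the pair (π(i), π(i+1)) is a uniformly random ordered pair of distinct values from {1, …, 6}; by symmetry P[π(i) < π(i+1)] = 1/2.
By linearity: E[X] = 5 · (1/2) = (6 − 1) · (1/2) = 5/2 ≈ 2.500000.

E[X] = 5/2 = 2.500000.


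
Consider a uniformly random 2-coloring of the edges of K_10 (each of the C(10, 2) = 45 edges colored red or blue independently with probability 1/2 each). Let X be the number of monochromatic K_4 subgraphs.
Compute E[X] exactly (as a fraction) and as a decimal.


Let X = Σ_S X_S over the C(10, 4) = 210 subsets S of size 4, where X_S = 1 if the K_4 on S is monochromatic.
For a fixed S, the K_4 on S has C(4, 2) = 6 edges. P[all 6 edges red] = (1/2)^6, and likewise for blue, so P[monochromatic] = 2·(1/2)^6 = 2^{1 − 6} = 1/32.
Summing: E[X] = C(10, 4) · 2^{1 − 6} = 210 · 1/32 = 105/16.
Numerically: E[X] ≈ 6.5625.

E[X] = C(10,4)·2^(1−C(4,2)) = 105/16 ≈ 6.5625.


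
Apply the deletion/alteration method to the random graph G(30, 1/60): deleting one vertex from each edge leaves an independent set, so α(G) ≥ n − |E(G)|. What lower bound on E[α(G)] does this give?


E[|E(G)|] = C(30, 2)·p = 435 · (1/60) = 29/4.
E[α(G)] ≥ n − E[|E(G)|] = 30 − 29/4 = 91/4.
Numerically: ≈ 22.750.
(This is only a lower bound; the true E[α(G)] may be larger.)

E[α(G)] ≥ 91/4 ≈ 22.750.


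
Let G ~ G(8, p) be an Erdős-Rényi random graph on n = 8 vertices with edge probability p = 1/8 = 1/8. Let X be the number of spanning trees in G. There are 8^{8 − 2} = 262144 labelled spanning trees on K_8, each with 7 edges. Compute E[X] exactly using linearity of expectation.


K_8 has 8^{8 − 2} = 262144 labelled spanning trees.
For each such spanning tree H, let X_H = 1 if all 7 edges of H are present in G. Then P[X_H = 1] = p^{7} = (1/8)^{7} = 1/2097152.
Summing the indicators: E[X] = Σ_H E[X_H] = 262144 · p^{7} = 262144 · 1/2097152 = 1/8.
Numerically: E[X] ≈ 0.125.

E[X] = 262144 · (1/8)^{7} = 1/8 ≈ 0.125.


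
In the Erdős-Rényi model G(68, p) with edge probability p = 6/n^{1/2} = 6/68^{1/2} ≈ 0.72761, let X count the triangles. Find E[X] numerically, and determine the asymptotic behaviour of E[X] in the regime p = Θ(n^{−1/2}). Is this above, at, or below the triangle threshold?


Number of potential triangles: C(68, 3) = 50116.
Each occurs with probability p³ ≈ (0.72761)³ ≈ 3.8520364e-01.
By linearity: E[X] = C(68, 3)·p³ ≈ 50116 · 3.8520364e-01 ≈ 19304.86561.
Since α = 1/2 < 1, p = c/n^{1/2} ≫ 1/n is above the triangle threshold p ~ 1/n. Asymptotically E[X] ~ (c³/6)·n^{3(1−α)} = (6³/6)·n^{1.5} → ∞; triangles are abundant w.h.p.

E[X] ≈ 19304.86561; in regime p = Θ(1/n^{1/2}) E[X] diverges (above the triangle threshold p ~ 1/n).


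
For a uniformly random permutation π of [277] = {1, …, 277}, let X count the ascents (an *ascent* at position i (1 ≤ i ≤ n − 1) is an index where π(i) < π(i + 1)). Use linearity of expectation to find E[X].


Write X = Σ X_I over i = 1, …, 276, with X_I the indicator of one ascent.
There are 276 indicators.
For each fixed i, the pair (π(i), π(i+1)) is a uniformly random ordered pair of distinct values from {1, …, 277}; by symmetry P[π(i) < π(i+1)] = 1/2.
By linearity: E[X] = 276 · (1/2) = (277 − 1) · (1/2) = 138 ≈ 138.000.

E[X] = 138 = 138.000.


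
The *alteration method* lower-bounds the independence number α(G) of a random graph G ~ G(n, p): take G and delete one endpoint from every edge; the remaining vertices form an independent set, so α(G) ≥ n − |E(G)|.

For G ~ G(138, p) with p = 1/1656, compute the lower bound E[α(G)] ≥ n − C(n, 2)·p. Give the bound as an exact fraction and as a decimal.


E[|E(G)|] = C(138, 2)·p = 9453 · (1/1656) = 137/24.
E[α(G)] ≥ n − E[|E(G)|] = 138 − 137/24 = 3175/24.
Numerically: ≈ 132.29167.
(This is only a lower bound; the true E[α(G)] may be larger.)

E[α(G)] ≥ 3175/24 ≈ 132.29167.


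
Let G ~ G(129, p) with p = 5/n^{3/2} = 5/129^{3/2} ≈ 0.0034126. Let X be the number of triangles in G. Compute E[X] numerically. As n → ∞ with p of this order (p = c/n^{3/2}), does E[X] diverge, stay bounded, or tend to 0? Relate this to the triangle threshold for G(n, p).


Number of potential triangles: C(129, 3) = 349504.
Each occurs with probability p³ ≈ (0.0034126)³ ≈ 3.97426038e-08.
By linearity: E[X] = C(129, 3)·p³ ≈ 349504 · 3.97426038e-08 ≈ 0.013890.
Since α = 3/2 > 1, p = c/n^{3/2} = o(1/n) is below the triangle threshold p ~ 1/n. Asymptotically E[X] ~ (c³/6)·n^{3(1−α)} = (5³/6)·n^{-1.5} → 0, so by Markov's inequality G has no triangles w.h.p.

E[X] ≈ 0.013890; in regime p = Θ(1/n^{3/2}) E[X] tends to 0 (below the triangle threshold p ~ 1/n).


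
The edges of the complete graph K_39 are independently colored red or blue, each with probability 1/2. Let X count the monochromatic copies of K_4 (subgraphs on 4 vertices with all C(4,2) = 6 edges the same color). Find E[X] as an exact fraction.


Let X = Σ_S X_S over the C(39, 4) = 82251 subsets S of size 4, where X_S = 1 if the K_4 on S is monochromatic.
For a fixed S, the K_4 on S has C(4, 2) = 6 edges. P[all 6 edges red] = (1/2)^6, and likewise for blue, so P[monochromatic] = 2·(1/2)^6 = 2^{1 − 6} = 1/32.
Summing: E[X] = C(39, 4) · 2^{1 − 6} = 82251 · 1/32 = 82251/32.
Numerically: E[X] ≈ 2570.3438.

E[X] = C(39,4)·2^(1−C(4,2)) = 82251/32 ≈ 2570.3438.


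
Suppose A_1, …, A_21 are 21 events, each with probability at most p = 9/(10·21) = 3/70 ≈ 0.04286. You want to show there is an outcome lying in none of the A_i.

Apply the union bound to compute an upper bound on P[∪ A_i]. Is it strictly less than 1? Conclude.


Union bound: P[∪_{i=1}^{21} A_i] ≤ Σ_i P[A_i] ≤ 21·p = 21·(3/70) = 9/10.
Numerically: 9/10 ≈ 0.90000.
Is 9/10 < 1? YES.
Since P[∪ A_i] ≤ 9/10 < 1, the complement has P[∩ A_i^c] ≥ 1 − 9/10 = 1/10 > 0, so some outcome avoids every A_i.

21·p = 9/10 ≈ 0.90000; existence CERTIFIED by the union bound.


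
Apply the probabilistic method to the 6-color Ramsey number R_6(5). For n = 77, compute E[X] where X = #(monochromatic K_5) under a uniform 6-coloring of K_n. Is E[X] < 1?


E[X] = C(77, 5) · 6^{1 − 10} = 19757815 · 6^{−9} = 19757815/10077696.
As a reduced fraction: E[X] = 19757815/10077696 ≈ 1.9605.
Is E[X] < 1? NO.
Since E[X] ≥ 1, the first-moment bound is inconclusive at n = 77; it does NOT by itself certify R_6(5) > 77.

E[X] = 19757815/10077696 ≈ 1.9605; E[X] ≥ 1; first-moment method inconclusive here.


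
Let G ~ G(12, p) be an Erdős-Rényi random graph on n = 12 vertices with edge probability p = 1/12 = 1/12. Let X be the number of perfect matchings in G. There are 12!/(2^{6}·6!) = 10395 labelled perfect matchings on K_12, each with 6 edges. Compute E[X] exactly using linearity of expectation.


K_12 has 12!/(2^{6}·6!) = 10395 labelled perfect matchings.
For each such perfect matching H, let X_H = 1 if all 6 edges of H are present in G. Then P[X_H = 1] = p^{6} = (1/12)^{6} = 1/2985984.
By linearity of expectation: E[X] = Σ_H E[X_H] = 10395 · p^{6} = 10395 · 1/2985984 = 385/110592.
Numerically: E[X] ≈ 0.003481.

E[X] = 10395 · (1/12)^{6} = 385/110592 ≈ 0.003481.


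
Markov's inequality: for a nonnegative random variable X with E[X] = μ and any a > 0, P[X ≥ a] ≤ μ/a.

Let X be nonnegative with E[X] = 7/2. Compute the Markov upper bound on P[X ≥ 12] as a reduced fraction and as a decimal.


μ = E[X] = 7/2, a = 12.
Markov: P[X ≥ 12] ≤ μ/a = (7/2)/12 = 7/24.
Numerically: ≈ 0.2917.
(Since a = 12 > μ = 3.5000, the bound 7/24 is < 1 and informative.)

P[X ≥ 12] ≤ 7/24 ≈ 0.2917.


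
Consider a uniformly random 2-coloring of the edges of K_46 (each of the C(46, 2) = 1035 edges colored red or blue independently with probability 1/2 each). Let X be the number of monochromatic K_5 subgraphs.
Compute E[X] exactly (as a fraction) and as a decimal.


Let X = Σ_S X_S over the C(46, 5) = 1370754 subsets S of size 5, where X_S = 1 if the K_5 on S is monochromatic.
For a fixed S, the K_5 on S has C(5, 2) = 10 edges. P[all 10 edges red] = (1/2)^10, and likewise for blue, so P[monochromatic] = 2·(1/2)^10 = 2^{1 − 10} = 1/512.
Summing: E[X] = C(46, 5) · 2^{1 − 10} = 1370754 · 1/512 = 685377/256.
Numerically: E[X] ≈ 2677.25391.

E[X] = C(46,5)·2^(1−C(5,2)) = 685377/256 ≈ 2677.25391.


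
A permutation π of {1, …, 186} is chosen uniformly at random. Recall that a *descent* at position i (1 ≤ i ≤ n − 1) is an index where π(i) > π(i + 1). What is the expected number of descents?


Write X = Σ X_I over i = 1, …, 185, with X_I the indicator of one descent.
There are 185 indicators.
For each fixed i, the pair (π(i), π(i+1)) is a uniformly random ordered pair of distinct values from {1, …, 186}; by symmetry P[π(i) > π(i+1)] = 1/2.
By linearity: E[X] = 185 · (1/2) = (186 − 1) · (1/2) = 185/2 ≈ 92.5000.

E[X] = 185/2 = 92.5000.


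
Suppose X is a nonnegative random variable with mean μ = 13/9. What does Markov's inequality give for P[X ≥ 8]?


μ = E[X] = 13/9, a = 8.
Markov: P[X ≥ 8] ≤ μ/a = (13/9)/8 = 13/72.
Numerically: ≈ 0.180556.
(Since a = 8 > μ = 1.444444, the bound 13/72 is < 1 and informative.)

P[X ≥ 8] ≤ 13/72 ≈ 0.180556.


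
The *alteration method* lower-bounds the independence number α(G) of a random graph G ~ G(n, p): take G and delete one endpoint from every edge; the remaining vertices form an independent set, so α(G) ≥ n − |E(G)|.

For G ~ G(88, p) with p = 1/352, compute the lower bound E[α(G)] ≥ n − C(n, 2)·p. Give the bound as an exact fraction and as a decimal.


E[|E(G)|] = C(88, 2)·p = 3828 · (1/352) = 87/8.
E[α(G)] ≥ n − E[|E(G)|] = 88 − 87/8 = 617/8.
Numerically: ≈ 77.1250.
(This is only a lower bound; the true E[α(G)] may be larger.)

E[α(G)] ≥ 617/8 ≈ 77.1250.


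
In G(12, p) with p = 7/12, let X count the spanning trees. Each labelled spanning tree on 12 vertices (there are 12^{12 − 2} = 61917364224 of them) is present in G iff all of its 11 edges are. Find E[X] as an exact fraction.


K_12 has 12^{12 − 2} = 61917364224 labelled spanning trees.
For each such spanning tree H, let X_H = 1 if all 11 edges of H are present in G. Then P[X_H = 1] = p^{11} = (7/12)^{11} = 1977326743/743008370688.
Summing the indicators: E[X] = Σ_H E[X_H] = 61917364224 · p^{11} = 61917364224 · 1977326743/743008370688 = 1977326743/12.
Numerically: E[X] ≈ 1.648e+08.

E[X] = 61917364224 · (7/12)^{11} = 1977326743/12 ≈ 1.648e+08.


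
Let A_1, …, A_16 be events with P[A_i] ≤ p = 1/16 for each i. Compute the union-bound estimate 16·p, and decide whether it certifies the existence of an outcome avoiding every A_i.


Union bound: P[∪_{i=1}^{16} A_i] ≤ Σ_i P[A_i] ≤ 16·p = 16·(1/16) = 1.
Numerically: 1 ≈ 1.00000.
Is 1 < 1? NO.
Since the bound 1 is ≥ 1, the union bound is uninformative here; it does NOT by itself certify existence.

16·p = 1 ≈ 1.00000; existence NOT certified by the union bound.


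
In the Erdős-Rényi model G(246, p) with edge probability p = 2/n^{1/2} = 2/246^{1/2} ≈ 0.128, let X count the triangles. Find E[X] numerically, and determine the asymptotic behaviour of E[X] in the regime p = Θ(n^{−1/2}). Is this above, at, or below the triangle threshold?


Number of potential triangles: C(246, 3) = 2450980.
Each occurs with probability p³ ≈ (0.128)³ ≈ 2.07342e-03.
By linearity: E[X] = C(246, 3)·p³ ≈ 2450980 · 2.07342e-03 ≈ 5081.911.
Since α = 1/2 < 1, p = c/n^{1/2} ≫ 1/n is above the triangle threshold p ~ 1/n. Asymptotically E[X] ~ (c³/6)·n^{3(1−α)} = (2³/6)·n^{1.5} → ∞; triangles are abundant w.h.p.

E[X] ≈ 5081.911; in regime p = Θ(1/n^{1/2}) E[X] diverges (above the triangle threshold p ~ 1/n).


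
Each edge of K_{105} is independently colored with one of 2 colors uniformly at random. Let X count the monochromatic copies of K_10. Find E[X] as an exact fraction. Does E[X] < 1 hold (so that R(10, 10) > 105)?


E[X] = C(105, 10) · 2^{1 − 45} = 28848458598960 · 2^{−44} = 28848458598960/17592186044416.
As a reduced fraction: E[X] = 1803028662435/1099511627776 ≈ 1.639845.
Is E[X] < 1? NO.
Since E[X] ≥ 1, the first-moment bound is inconclusive at n = 105; it does NOT by itself certify R(10, 10) > 105.

E[X] = 1803028662435/1099511627776 ≈ 1.639845; E[X] ≥ 1; first-moment method inconclusive here.


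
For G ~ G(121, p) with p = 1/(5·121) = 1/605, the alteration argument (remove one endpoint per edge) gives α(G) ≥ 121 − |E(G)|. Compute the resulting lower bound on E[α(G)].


E[|E(G)|] = C(121, 2)·p = 7260 · (1/605) = 12.
E[α(G)] ≥ n − E[|E(G)|] = 121 − 12 = 109.
Numerically: ≈ 109.0000.
(This is only a lower bound; the true E[α(G)] may be larger.)

E[α(G)] ≥ 109 ≈ 109.0000.


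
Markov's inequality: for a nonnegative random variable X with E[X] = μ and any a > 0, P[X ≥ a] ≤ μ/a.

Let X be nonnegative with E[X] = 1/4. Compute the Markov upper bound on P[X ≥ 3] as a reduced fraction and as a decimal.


μ = E[X] = 1/4, a = 3.
Markov: P[X ≥ 3] ≤ μ/a = (1/4)/3 = 1/12.
Numerically: ≈ 0.0833.
(Since a = 3 > μ = 0.2500, the bound 1/12 is < 1 and informative.)

P[X ≥ 3] ≤ 1/12 ≈ 0.0833.


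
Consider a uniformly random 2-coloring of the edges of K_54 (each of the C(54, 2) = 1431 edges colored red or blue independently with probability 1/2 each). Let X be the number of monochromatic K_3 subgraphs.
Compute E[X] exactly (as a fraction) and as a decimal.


Let X = Σ_S X_S over the C(54, 3) = 24804 subsets S of size 3, where X_S = 1 if the K_3 on S is monochromatic.
For a fixed S, the K_3 on S has C(3, 2) = 3 edges. P[all 3 edges red] = (1/2)^3, and likewise for blue, so P[monochromatic] = 2·(1/2)^3 = 2^{1 − 3} = 1/4.
By linearity: E[X] = C(54, 3) · 2^{1 − 3} = 24804 · 1/4 = 6201.
Numerically: E[X] ≈ 6201.000000.

E[X] = C(54,3)·2^(1−C(3,2)) = 6201 ≈ 6201.000000.


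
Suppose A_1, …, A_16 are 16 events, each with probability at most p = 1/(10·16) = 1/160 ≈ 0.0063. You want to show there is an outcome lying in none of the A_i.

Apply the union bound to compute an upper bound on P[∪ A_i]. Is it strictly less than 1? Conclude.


Union bound: P[∪_{i=1}^{16} A_i] ≤ Σ_i P[A_i] ≤ 16·p = 16·(1/160) = 1/10.
Numerically: 1/10 ≈ 0.1000.
Is 1/10 < 1? YES.
Since P[∪ A_i] ≤ 1/10 < 1, the complement has P[∩ A_i^c] ≥ 1 − 1/10 = 9/10 > 0, so some outcome avoids every A_i.

16·p = 1/10 ≈ 0.1000; existence CERTIFIED by the union bound.


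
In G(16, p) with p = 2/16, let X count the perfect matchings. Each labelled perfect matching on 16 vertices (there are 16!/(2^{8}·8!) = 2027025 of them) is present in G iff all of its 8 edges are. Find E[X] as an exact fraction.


K_16 has 16!/(2^{8}·8!) = 2027025 labelled perfect matchings.
For each such perfect matching H, let X_H = 1 if all 8 edges of H are present in G. Then P[X_H = 1] = p^{8} = (1/8)^{8} = 1/16777216.
By linearity: E[X] = Σ_H E[X_H] = 2027025 · p^{8} = 2027025 · 1/16777216 = 2027025/16777216.
Numerically: E[X] ≈ 0.12082.

E[X] = 2027025 · (1/8)^{8} = 2027025/16777216 ≈ 0.12082.


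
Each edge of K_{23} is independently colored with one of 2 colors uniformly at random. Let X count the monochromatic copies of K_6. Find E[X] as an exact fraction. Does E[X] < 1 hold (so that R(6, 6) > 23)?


E[X] = C(23, 6) · 2^{1 − 15} = 100947 · 2^{−14} = 100947/16384.
As a reduced fraction: E[X] = 100947/16384 ≈ 6.161316.
Is E[X] < 1? NO.
Since E[X] ≥ 1, the first-moment bound is inconclusive at n = 23; it does NOT by itself certify R(6, 6) > 23.

E[X] = 100947/16384 ≈ 6.161316; E[X] ≥ 1; first-moment method inconclusive here.
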